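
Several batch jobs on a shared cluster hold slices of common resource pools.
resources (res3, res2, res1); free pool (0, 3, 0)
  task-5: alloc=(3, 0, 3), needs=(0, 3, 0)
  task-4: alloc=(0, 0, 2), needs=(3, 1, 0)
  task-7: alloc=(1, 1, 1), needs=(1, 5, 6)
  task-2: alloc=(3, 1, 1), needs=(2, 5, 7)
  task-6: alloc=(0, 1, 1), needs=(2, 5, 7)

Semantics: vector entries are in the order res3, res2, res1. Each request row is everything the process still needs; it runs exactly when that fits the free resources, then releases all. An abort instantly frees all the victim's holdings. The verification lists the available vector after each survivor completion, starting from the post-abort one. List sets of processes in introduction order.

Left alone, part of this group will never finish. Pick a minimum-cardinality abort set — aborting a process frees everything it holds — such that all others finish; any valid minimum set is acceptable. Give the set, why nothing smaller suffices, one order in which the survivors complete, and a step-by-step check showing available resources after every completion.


The answer: abort task-7 and task-6.
Key observation: the deadlocked task-2 becomes finishable only because task-7 and task-6 released (1, 2, 2); it completes at step 3 below.
Minimality, checking each single-abort alternative: task-5 alone leaves task-7 blocked (short on res2 and res1); task-4 alone leaves task-7 blocked (short on res2 and res1); task-7 alone leaves task-2 blocked (short on res2 and res1); task-2 alone leaves task-7 blocked (short on res2); task-6 alone leaves task-7 blocked (short on res2).
The survivors complete as task-5, task-4, task-2. Verifying each step (starting from the post-abort pool):
  pool = (1, 5, 2)
  task-5: need (0, 3, 0) fits (1, 5, 2); releases (3, 0, 3), pool now (4, 5, 5)
  task-4: need (3, 1, 0) fits (4, 5, 5); releases (0, 0, 2), pool now (4, 5, 7)
  task-2: need (2, 5, 7) fits (4, 5, 7); releases (3, 1, 1), pool now (7, 6, 8)


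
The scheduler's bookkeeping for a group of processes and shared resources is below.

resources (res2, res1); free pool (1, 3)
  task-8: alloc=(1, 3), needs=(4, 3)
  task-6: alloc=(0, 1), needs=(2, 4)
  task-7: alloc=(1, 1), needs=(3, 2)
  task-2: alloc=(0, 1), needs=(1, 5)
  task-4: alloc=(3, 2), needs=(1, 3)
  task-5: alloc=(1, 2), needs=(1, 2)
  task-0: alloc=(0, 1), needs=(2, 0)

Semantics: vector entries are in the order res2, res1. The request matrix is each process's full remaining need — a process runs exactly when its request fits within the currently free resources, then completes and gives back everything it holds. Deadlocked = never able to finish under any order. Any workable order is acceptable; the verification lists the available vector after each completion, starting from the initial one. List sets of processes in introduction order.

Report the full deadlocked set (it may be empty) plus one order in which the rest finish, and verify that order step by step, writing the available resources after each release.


Nothing here is deadlocked.
Key observation: the pool covers task-4 at once, and every later process fits after earlier releases.
The rest can finish in the order task-4, task-7, task-5, task-6, task-2, task-0, task-8. Check, step by step:
  pool = (1, 3)
  task-4: need (1, 3) fits (1, 3); releases (3, 2), pool now (4, 5)
  task-7: need (3, 2) fits (4, 5); releases (1, 1), pool now (5, 6)
  task-5: need (1, 2) fits (5, 6); releases (1, 2), pool now (6, 8)
  task-6: need (2, 4) fits (6, 8); releases (0, 1), pool now (6, 9)
  task-2: need (1, 5) fits (6, 9); releases (0, 1), pool now (6, 10)
  task-0: need (2, 0) fits (6, 10); releases (0, 1), pool now (6, 11)
  task-8: need (4, 3) fits (6, 11); releases (1, 3), pool now (7, 14)


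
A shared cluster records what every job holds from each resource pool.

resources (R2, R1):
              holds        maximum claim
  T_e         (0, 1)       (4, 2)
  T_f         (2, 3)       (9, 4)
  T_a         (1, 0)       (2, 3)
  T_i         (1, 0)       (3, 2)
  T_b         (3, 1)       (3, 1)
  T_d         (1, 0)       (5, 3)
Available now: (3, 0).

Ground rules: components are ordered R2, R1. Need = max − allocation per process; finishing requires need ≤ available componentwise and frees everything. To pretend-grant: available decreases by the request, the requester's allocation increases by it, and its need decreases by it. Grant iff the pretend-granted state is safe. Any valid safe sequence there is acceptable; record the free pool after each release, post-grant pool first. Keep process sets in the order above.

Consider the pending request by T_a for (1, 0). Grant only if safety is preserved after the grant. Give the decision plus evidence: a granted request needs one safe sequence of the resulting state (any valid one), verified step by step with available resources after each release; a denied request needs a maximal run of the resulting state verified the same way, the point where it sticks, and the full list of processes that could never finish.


DENY — the pretend-granted state is unsafe.
Key observation: after T_b, T_e, T_i the pool peaks at (6, 2), and each blocked process is short somewhere: T_f on R2; T_a on R1; T_d on R1.
Pretend the grant happened; the run T_b, T_e, T_i goes as far as possible. Verifying each step:
  pool = (2, 0)
  T_b: need (0, 0) fits (2, 0); releases (3, 1), pool now (5, 1)
  T_e: need (4, 1) fits (5, 1); releases (0, 1), pool now (5, 2)
  T_i: need (2, 2) fits (5, 2); releases (1, 0), pool now (6, 2)
  T_f cannot run: need (7, 1) vs free (6, 2) (insufficient R2)
  T_a cannot run: need (0, 3) vs free (6, 2) (insufficient R1)
  T_d cannot run: need (4, 3) vs free (6, 2) (insufficient R1)
Post-grant, the permanently blocked set is T_f, T_a and T_d.


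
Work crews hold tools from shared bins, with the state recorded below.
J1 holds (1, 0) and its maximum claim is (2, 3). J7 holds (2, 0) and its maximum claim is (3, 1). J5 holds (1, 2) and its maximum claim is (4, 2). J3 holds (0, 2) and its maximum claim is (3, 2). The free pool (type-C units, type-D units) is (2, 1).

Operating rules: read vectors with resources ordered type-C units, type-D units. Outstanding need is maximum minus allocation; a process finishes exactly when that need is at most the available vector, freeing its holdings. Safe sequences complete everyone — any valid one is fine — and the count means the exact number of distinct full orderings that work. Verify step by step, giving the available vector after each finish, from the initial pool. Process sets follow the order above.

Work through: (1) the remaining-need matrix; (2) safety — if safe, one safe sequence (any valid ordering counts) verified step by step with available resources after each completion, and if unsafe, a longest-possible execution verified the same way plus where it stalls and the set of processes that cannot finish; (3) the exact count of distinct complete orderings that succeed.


(1) Outstanding need per process (order type-C units, type-D units):
  J1: (1, 3)
  J7: (1, 1)
  J5: (3, 0)
  J3: (3, 0)
(2) The state is SAFE; one workable sequence: J7, J5, J1, J3.
Key observation: reading the order forward, J7 is the first process whose need (1, 1) meets the free pool (2, 1) exactly on a resource it requests.
Verifying each step:
  pool = (2, 1)
  J7: need (1, 1) fits (2, 1); releases (2, 0), pool now (4, 1)
  J5: need (3, 0) fits (4, 1); releases (1, 2), pool now (5, 3)
  J1: need (1, 3) fits (5, 3); releases (1, 0), pool now (6, 3)
  J3: need (3, 0) fits (6, 3); releases (0, 2), pool now (6, 5)
(3) The exact count: 4 of the possible complete orderings are safe sequences.


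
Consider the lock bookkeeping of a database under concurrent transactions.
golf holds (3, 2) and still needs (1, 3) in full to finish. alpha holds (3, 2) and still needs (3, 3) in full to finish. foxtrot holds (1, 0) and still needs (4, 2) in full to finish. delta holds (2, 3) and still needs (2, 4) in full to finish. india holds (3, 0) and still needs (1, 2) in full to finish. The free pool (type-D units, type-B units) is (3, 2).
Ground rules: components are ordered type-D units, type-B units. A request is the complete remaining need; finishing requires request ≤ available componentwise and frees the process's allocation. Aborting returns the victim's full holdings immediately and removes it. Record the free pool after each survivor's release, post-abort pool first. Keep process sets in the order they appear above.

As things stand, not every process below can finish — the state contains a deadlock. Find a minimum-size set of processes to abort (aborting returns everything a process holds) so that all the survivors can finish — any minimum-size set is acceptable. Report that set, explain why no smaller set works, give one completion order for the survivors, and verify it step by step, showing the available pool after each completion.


Minimum abort set: golf.
Key observation: no ordering could ever have run alpha before the abort of golf; with (3, 2) back in the pool it fits at step 1.
Why nothing smaller works: aborting no one leaves the state deadlocked as given.
One survivor order: alpha, foxtrot, india, delta. Check, step by step (post-abort pool first):
  pool = (6, 4)
  run alpha (needs (3, 3), free (6, 4)); after release of (3, 2) the pool is (9, 6)
  run foxtrot (needs (4, 2), free (9, 6)); after release of (1, 0) the pool is (10, 6)
  run india (needs (1, 2), free (10, 6)); after release of (3, 0) the pool is (13, 6)
  run delta (needs (2, 4), free (13, 6)); after release of (2, 3) the pool is (15, 9)


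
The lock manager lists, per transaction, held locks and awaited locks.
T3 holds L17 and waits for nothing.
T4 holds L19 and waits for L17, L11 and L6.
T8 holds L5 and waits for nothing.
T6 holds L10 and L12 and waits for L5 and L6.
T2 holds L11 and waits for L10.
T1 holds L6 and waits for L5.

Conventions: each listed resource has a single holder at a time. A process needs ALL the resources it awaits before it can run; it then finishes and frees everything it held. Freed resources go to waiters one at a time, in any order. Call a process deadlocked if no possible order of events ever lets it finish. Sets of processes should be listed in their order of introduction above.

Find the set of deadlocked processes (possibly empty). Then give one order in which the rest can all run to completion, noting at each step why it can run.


Nothing here is deadlocked.
Key observation: the waits form no ring: some process can always run, and its releases unblock the others one by one.
A valid finishing order for the others: T8, T1, T6, T3, T2, T4.
Check, step by step:
  T8: no waits; runs immediately, freeing L5
  run T1 (all its waits — L5 — are resolved); releases L6
  run T6 (all its waits — L5 and L6 — are resolved); releases L10 and L12
  T3: no waits; runs immediately, freeing L17
  run T2 (all its waits — L10 — are resolved); releases L11
  run T4 (all its waits — L17, L11 and L6 — are resolved); releases L19


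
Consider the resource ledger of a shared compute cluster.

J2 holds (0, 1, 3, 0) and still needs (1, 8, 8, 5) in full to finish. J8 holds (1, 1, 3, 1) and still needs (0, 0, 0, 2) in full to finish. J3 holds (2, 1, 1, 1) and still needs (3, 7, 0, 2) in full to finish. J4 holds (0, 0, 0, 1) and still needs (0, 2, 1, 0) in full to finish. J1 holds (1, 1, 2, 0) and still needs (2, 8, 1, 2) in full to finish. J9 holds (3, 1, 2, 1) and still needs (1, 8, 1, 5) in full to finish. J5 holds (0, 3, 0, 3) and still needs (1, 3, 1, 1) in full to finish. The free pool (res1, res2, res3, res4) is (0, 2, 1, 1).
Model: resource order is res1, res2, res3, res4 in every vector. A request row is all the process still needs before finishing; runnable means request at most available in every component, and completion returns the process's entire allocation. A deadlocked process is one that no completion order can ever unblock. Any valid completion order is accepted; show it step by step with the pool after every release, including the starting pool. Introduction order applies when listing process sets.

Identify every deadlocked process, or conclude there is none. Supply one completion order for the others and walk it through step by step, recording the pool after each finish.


Deadlocked set: J2, J3, J1 and J9.
Key observation: after J4, J8, J5 complete, (1, 6, 4, 6) is the best the pool ever gets, yet each leftover process wants more res2.
The rest can finish in the order J4, J8, J5. Check, step by step:
  pool = (0, 2, 1, 1)
  J4 needs (0, 2, 1, 0) <= (0, 2, 1, 1) -> finishes; pool += (0, 0, 0, 1) = (0, 2, 1, 2)
  J8 needs (0, 0, 0, 2) <= (0, 2, 1, 2) -> finishes; pool += (1, 1, 3, 1) = (1, 3, 4, 3)
  J5 needs (1, 3, 1, 1) <= (1, 3, 4, 3) -> finishes; pool += (0, 3, 0, 3) = (1, 6, 4, 6)
The blocked processes can never fit:
  blocked: J2 wants (1, 8, 8, 5), pool (1, 6, 4, 6) — not enough res2 and res3
  blocked: J3 wants (3, 7, 0, 2), pool (1, 6, 4, 6) — not enough res1 and res2
  blocked: J1 wants (2, 8, 1, 2), pool (1, 6, 4, 6) — not enough res1 and res2
  blocked: J9 wants (1, 8, 1, 5), pool (1, 6, 4, 6) — not enough res2


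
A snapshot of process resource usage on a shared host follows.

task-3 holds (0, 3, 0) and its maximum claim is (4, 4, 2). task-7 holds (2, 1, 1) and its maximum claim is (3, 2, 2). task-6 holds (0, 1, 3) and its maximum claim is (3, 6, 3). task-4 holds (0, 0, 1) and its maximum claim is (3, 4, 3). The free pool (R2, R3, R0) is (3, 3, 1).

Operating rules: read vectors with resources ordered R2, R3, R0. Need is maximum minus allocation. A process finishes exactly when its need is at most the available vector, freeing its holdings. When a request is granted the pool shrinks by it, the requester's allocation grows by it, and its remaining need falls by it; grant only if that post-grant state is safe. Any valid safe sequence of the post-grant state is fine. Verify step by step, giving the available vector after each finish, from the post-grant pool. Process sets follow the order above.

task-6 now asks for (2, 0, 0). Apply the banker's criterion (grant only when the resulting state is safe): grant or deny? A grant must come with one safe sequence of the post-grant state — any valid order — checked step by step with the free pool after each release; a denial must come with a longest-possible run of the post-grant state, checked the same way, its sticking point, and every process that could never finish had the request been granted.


DENY — the pretend-granted state is unsafe.
Key observation: after task-7, task-4 the pool peaks at (3, 4, 3), and each blocked process is short somewhere: task-3 on R2; task-6 on R3.
After a pretend grant, a maximal execution: task-7, task-4 — then nothing else fits. Step-by-step check:
  pool = (1, 3, 1)
  task-7 needs (1, 1, 1) <= (1, 3, 1) -> finishes; pool += (2, 1, 1) = (3, 4, 2)
  task-4 needs (3, 4, 2) <= (3, 4, 2) -> finishes; pool += (0, 0, 1) = (3, 4, 3)
  blocked: task-3 wants (4, 1, 2), pool (3, 4, 3) — not enough R2
  blocked: task-6 wants (1, 5, 0), pool (3, 4, 3) — not enough R3
Had the request been granted, task-3 and task-6 could never finish.


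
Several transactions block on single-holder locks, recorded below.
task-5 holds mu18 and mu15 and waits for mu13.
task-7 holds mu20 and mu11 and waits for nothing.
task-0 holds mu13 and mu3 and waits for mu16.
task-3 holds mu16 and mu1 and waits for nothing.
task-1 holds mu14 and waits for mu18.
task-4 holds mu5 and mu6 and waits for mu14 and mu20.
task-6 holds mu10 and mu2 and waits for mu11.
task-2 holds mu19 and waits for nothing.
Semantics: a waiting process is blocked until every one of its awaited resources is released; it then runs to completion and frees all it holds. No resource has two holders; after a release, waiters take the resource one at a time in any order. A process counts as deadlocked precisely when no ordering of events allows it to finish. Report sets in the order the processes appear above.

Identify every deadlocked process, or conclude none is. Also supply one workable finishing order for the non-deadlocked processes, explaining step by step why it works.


Nothing here is deadlocked.
Key observation: the waits form no ring: some process can always run, and its releases unblock the others one by one.
One completion order for the rest: task-3, task-0, task-2, task-5, task-7, task-1, task-6, task-4.
Check, step by step:
  task-3: no waits; runs immediately, freeing mu16 and mu1
  task-0: everything it awaited (mu16) is free; runs, freeing mu13 and mu3
  task-2: no waits; runs immediately, freeing mu19
  task-5: everything it awaited (mu13) is free; runs, freeing mu18 and mu15
  task-7: no waits; runs immediately, freeing mu20 and mu11
  task-1: everything it awaited (mu18) is free; runs, freeing mu14
  task-6: everything it awaited (mu11) is free; runs, freeing mu10 and mu2
  task-4: everything it awaited (mu14 and mu20) is free; runs, freeing mu5 and mu6


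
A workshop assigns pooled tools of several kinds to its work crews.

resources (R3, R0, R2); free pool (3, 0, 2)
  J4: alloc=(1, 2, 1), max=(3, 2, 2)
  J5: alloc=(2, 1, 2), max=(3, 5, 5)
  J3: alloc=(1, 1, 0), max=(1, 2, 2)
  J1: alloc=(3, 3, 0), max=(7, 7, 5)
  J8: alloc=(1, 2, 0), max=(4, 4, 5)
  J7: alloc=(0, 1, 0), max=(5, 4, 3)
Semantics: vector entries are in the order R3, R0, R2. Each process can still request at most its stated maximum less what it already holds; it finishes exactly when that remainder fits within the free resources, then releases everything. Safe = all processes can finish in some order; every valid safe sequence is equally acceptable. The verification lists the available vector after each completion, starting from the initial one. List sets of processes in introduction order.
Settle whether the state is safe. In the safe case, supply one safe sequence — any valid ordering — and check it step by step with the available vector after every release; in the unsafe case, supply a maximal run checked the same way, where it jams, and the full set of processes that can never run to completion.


The state is SAFE; one workable sequence: J4, J3, J7, J5, J1, J8.
Key observation: J7 is the earliest step where a requested resource binds exactly: need (5, 3, 3), pool (5, 3, 3) at its turn.
Verifying each step:
  pool = (3, 0, 2)
  run J4 (needs (2, 0, 1), free (3, 0, 2)); after release of (1, 2, 1) the pool is (4, 2, 3)
  run J3 (needs (0, 1, 2), free (4, 2, 3)); after release of (1, 1, 0) the pool is (5, 3, 3)
  run J7 (needs (5, 3, 3), free (5, 3, 3)); after release of (0, 1, 0) the pool is (5, 4, 3)
  run J5 (needs (1, 4, 3), free (5, 4, 3)); after release of (2, 1, 2) the pool is (7, 5, 5)
  run J1 (needs (4, 4, 5), free (7, 5, 5)); after release of (3, 3, 0) the pool is (10, 8, 5)
  run J8 (needs (3, 2, 5), free (10, 8, 5)); after release of (1, 2, 0) the pool is (11, 10, 5)


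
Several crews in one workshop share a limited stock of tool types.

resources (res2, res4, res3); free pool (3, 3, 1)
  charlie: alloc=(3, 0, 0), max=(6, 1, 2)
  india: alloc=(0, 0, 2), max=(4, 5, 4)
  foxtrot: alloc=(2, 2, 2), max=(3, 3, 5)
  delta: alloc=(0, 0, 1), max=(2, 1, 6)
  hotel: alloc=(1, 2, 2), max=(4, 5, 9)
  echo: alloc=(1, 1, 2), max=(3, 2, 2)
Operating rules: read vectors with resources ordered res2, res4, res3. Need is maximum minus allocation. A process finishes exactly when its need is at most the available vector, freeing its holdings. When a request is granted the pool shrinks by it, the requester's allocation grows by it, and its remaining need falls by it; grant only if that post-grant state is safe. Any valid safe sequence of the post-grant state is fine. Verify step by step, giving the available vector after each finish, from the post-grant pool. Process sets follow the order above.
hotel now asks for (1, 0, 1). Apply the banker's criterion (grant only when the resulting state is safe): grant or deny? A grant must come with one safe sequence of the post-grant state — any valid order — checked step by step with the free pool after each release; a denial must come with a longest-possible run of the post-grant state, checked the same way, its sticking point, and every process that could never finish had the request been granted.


DENY — the pretend-granted state is unsafe.
Key observation: after echo, charlie the pool peaks at (6, 4, 2), and each blocked process is short somewhere: india on res4; foxtrot on res3; delta on res3; hotel on res3.
After a pretend grant, a maximal execution: echo, charlie — then nothing else fits. Verifying each step:
  pool = (2, 3, 0)
  run echo (needs (2, 1, 0), free (2, 3, 0)); after release of (1, 1, 2) the pool is (3, 4, 2)
  run charlie (needs (3, 1, 2), free (3, 4, 2)); after release of (3, 0, 0) the pool is (6, 4, 2)
  blocked: india wants (4, 5, 2), pool (6, 4, 2) — not enough res4
  blocked: foxtrot wants (1, 1, 3), pool (6, 4, 2) — not enough res3
  blocked: delta wants (2, 1, 5), pool (6, 4, 2) — not enough res3
  blocked: hotel wants (2, 3, 6), pool (6, 4, 2) — not enough res3
Post-grant, the permanently blocked set is india, foxtrot, delta and hotel.


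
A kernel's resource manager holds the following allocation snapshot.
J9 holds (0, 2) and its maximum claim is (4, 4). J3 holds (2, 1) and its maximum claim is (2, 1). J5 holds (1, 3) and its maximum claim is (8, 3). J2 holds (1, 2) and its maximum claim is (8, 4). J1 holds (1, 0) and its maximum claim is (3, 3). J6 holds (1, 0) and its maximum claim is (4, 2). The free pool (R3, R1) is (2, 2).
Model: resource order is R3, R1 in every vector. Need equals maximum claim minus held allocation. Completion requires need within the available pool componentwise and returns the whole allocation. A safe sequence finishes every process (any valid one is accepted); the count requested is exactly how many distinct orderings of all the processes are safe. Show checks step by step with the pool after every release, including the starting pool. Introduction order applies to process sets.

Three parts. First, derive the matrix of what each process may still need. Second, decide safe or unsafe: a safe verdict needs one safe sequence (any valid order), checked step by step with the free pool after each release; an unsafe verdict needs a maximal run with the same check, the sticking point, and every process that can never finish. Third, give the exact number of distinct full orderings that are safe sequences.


(1) Remaining need (order R3, R1):
  J9: (4, 2)
  J3: (0, 0)
  J5: (7, 0)
  J2: (7, 2)
  J1: (2, 3)
  J6: (3, 2)
(2) UNSAFE — no complete ordering exists.
Key observation: J3, J1, J9, J6 can finish, but then (6, 5) is all there is, and the blocked group's R3 demands exceed it.
A maximal execution: J3, J1, J9, J6 — then nothing else fits. Step-by-step check:
  pool = (2, 2)
  J3 needs (0, 0) <= (2, 2) -> finishes; pool += (2, 1) = (4, 3)
  J1 needs (2, 3) <= (4, 3) -> finishes; pool += (1, 0) = (5, 3)
  J9 needs (4, 2) <= (5, 3) -> finishes; pool += (0, 2) = (5, 5)
  J6 needs (3, 2) <= (5, 5) -> finishes; pool += (1, 0) = (6, 5)
  J5 cannot run: need (7, 0) vs free (6, 5) (insufficient R3)
  J2 cannot run: need (7, 2) vs free (6, 5) (insufficient R3)
Processes that can never finish: J5 and J2.
(3) The exact count: 0 of the possible complete orderings are safe sequences.


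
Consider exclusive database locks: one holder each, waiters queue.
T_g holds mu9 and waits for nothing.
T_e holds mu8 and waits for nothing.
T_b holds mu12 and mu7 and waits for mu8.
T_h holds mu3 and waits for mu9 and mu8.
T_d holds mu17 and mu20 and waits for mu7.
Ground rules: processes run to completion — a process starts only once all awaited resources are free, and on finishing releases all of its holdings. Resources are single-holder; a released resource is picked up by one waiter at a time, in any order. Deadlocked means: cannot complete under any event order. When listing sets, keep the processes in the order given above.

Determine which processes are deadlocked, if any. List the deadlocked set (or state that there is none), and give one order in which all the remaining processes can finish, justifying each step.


No process is deadlocked.
Key observation: all waits point, directly or indirectly, at processes that can finish, so nothing is permanently blocked.
One completion order for the rest: T_e, T_b, T_g, T_h, T_d.
Walking it through:
  run T_e (it waits on nothing); releases mu8
  run T_b (all its waits — mu8 — are resolved); releases mu12 and mu7
  run T_g (it waits on nothing); releases mu9
  run T_h (all its waits — mu9 and mu8 — are resolved); releases mu3
  run T_d (all its waits — mu7 — are resolved); releases mu17 and mu20


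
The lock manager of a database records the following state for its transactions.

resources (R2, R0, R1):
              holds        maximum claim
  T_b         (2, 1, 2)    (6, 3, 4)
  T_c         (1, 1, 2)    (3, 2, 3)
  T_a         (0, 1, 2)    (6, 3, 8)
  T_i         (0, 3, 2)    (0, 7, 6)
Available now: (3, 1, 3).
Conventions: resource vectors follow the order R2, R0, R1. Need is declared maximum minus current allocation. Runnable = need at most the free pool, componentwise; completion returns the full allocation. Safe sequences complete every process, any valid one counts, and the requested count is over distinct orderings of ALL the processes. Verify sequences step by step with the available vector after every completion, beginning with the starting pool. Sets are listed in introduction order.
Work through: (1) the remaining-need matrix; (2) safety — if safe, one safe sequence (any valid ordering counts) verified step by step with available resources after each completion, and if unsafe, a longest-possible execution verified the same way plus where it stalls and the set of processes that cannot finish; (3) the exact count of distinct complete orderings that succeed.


(1) Outstanding need per process (order R2, R0, R1):
  T_b: (4, 2, 2)
  T_c: (2, 1, 1)
  T_a: (6, 2, 6)
  T_i: (0, 4, 4)
(2) SAFE, for example via the order T_c, T_b, T_a, T_i.
Key observation: T_c marks the first exact bind of the order: its need (2, 1, 1) fits the free (3, 1, 3) with zero slack on a requested resource.
Walking it through:
  pool = (3, 1, 3)
  T_c needs (2, 1, 1) <= (3, 1, 3) -> finishes; pool += (1, 1, 2) = (4, 2, 5)
  T_b needs (4, 2, 2) <= (4, 2, 5) -> finishes; pool += (2, 1, 2) = (6, 3, 7)
  T_a needs (6, 2, 6) <= (6, 3, 7) -> finishes; pool += (0, 1, 2) = (6, 4, 9)
  T_i needs (0, 4, 4) <= (6, 4, 9) -> finishes; pool += (0, 3, 2) = (6, 7, 11)
(3) Exactly 1 of the possible complete orderings is a safe sequence.


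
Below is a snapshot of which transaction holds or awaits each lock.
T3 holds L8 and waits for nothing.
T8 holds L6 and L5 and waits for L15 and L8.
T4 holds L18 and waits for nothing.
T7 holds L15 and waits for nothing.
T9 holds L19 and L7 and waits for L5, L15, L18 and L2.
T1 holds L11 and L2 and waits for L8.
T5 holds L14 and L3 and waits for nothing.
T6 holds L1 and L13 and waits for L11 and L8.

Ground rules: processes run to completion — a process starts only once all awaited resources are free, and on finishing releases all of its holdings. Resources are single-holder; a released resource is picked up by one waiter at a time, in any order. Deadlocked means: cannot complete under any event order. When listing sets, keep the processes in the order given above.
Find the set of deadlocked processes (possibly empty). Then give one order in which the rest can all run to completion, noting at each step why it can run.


Nothing here is deadlocked.
Key observation: the wait relation is loop-free; peeling off processes with no waits unwinds the whole state.
A valid finishing order for the others: T3, T7, T4, T8, T1, T9, T5, T6.
Walking it through:
  T3: no waits; runs immediately, freeing L8
  T7: no waits; runs immediately, freeing L15
  T4: no waits; runs immediately, freeing L18
  T8: everything it awaited (L15 and L8) is free; runs, freeing L6 and L5
  T1: everything it awaited (L8) is free; runs, freeing L11 and L2
  T9: everything it awaited (L5, L15, L18 and L2) is free; runs, freeing L19 and L7
  T5: no waits; runs immediately, freeing L14 and L3
  T6: everything it awaited (L11 and L8) is free; runs, freeing L1 and L13


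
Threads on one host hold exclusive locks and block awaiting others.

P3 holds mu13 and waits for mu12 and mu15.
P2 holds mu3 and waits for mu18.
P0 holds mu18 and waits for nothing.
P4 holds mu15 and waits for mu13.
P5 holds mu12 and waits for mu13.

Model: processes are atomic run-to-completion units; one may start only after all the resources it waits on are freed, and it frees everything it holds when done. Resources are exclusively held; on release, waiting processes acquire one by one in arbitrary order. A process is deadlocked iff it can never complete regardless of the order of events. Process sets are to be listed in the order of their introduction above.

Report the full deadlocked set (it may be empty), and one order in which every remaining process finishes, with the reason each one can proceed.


The deadlocked set is P3, P4 and P5.
Key observation: the knot is the closed ring of waits P3 -> P4 -> P3; P5 is caught in further circular waits.
One completion order for the rest: P0, P2.
Verifying each step:
  run P0 (it waits on nothing); releases mu18
  run P2 (all its waits — mu18 — are resolved); releases mu3


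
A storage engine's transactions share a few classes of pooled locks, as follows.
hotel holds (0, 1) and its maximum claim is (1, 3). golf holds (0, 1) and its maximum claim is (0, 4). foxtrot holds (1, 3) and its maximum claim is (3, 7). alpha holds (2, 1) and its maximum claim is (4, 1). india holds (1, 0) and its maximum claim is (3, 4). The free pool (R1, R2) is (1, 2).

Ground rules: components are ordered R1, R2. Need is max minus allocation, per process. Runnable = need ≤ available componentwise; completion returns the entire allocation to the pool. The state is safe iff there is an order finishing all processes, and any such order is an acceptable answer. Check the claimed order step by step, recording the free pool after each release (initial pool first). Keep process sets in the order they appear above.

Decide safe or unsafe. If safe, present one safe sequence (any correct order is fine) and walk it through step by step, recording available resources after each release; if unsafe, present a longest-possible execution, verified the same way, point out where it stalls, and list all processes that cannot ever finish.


The state is UNSAFE.
Key observation: the wall is R1: completing hotel, golf brings the pool only to (1, 4), and all the rest need more.
The run hotel, golf cannot be extended any further. Step-by-step check:
  pool = (1, 2)
  hotel: need (1, 2) fits (1, 2); releases (0, 1), pool now (1, 3)
  golf: need (0, 3) fits (1, 3); releases (0, 1), pool now (1, 4)
  foxtrot still needs (2, 4) but only (1, 4) is free — short on R1
  alpha still needs (2, 0) but only (1, 4) is free — short on R1
  india still needs (2, 4) but only (1, 4) is free — short on R1
Never able to finish: foxtrot, alpha and india.


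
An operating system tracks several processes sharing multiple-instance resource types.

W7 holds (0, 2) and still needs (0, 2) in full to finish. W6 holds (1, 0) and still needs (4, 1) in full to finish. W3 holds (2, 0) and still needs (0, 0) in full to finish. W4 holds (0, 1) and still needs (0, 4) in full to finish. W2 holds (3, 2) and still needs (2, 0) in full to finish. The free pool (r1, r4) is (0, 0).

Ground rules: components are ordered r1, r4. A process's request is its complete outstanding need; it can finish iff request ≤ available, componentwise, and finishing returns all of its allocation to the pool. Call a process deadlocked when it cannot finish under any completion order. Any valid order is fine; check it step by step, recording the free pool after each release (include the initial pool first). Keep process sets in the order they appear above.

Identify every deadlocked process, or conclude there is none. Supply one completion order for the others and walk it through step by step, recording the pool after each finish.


Nothing here is deadlocked.
Key observation: W3 fits the free pool immediately, and its release cascades until everyone finishes.
The rest can finish in the order W3, W2, W6, W7, W4. Step-by-step check:
  pool = (0, 0)
  run W3 (needs (0, 0), free (0, 0)); after release of (2, 0) the pool is (2, 0)
  run W2 (needs (2, 0), free (2, 0)); after release of (3, 2) the pool is (5, 2)
  run W6 (needs (4, 1), free (5, 2)); after release of (1, 0) the pool is (6, 2)
  run W7 (needs (0, 2), free (6, 2)); after release of (0, 2) the pool is (6, 4)
  run W4 (needs (0, 4), free (6, 4)); after release of (0, 1) the pool is (6, 5)


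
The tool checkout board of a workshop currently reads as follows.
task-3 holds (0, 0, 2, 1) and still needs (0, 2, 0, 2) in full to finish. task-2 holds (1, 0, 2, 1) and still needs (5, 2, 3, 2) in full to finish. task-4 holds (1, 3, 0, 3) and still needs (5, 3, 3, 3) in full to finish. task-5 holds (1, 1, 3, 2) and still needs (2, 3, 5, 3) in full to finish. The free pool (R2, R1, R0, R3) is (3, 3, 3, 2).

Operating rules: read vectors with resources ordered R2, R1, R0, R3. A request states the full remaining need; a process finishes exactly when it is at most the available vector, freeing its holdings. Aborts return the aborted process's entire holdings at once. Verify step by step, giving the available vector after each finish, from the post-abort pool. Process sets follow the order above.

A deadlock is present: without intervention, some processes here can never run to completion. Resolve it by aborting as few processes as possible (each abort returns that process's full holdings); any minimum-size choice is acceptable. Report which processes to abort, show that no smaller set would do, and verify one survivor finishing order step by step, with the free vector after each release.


The answer: abort task-4.
Key observation: the returned (1, 3, 0, 3) from task-4 is what brings task-2 — unrunnable before, under any order — into play at step 3.
No smaller set exists: with zero aborts the deadlock remains.
The survivors complete as task-3, task-5, task-2. Check, step by step (starting from the post-abort pool):
  pool = (4, 6, 3, 5)
  task-3: need (0, 2, 0, 2) fits (4, 6, 3, 5); releases (0, 0, 2, 1), pool now (4, 6, 5, 6)
  task-5: need (2, 3, 5, 3) fits (4, 6, 5, 6); releases (1, 1, 3, 2), pool now (5, 7, 8, 8)
  task-2: need (5, 2, 3, 2) fits (5, 7, 8, 8); releases (1, 0, 2, 1), pool now (6, 7, 10, 9)


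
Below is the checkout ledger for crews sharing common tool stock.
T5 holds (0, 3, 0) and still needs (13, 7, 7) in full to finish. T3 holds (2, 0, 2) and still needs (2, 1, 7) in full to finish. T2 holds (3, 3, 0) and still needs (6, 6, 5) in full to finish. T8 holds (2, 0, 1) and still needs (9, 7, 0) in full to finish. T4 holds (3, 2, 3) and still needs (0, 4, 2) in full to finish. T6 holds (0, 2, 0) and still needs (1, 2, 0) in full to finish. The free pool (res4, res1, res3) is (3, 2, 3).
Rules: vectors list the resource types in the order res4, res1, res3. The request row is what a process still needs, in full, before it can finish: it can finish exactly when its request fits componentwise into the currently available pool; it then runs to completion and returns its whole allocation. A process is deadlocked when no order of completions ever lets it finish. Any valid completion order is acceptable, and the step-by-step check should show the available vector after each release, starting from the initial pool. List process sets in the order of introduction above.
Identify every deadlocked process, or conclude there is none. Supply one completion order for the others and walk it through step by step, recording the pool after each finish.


Nothing here is deadlocked.
Key observation: T6 can run right away; the returned allocation unlocks the remaining processes in turn.
A valid finishing order for the others: T6, T4, T2, T8, T3, T5. Walking it through:
  pool = (3, 2, 3)
  T6: need (1, 2, 0) fits (3, 2, 3); releases (0, 2, 0), pool now (3, 4, 3)
  T4: need (0, 4, 2) fits (3, 4, 3); releases (3, 2, 3), pool now (6, 6, 6)
  T2: need (6, 6, 5) fits (6, 6, 6); releases (3, 3, 0), pool now (9, 9, 6)
  T8: need (9, 7, 0) fits (9, 9, 6); releases (2, 0, 1), pool now (11, 9, 7)
  T3: need (2, 1, 7) fits (11, 9, 7); releases (2, 0, 2), pool now (13, 9, 9)
  T5: need (13, 7, 7) fits (13, 9, 9); releases (0, 3, 0), pool now (13, 12, 9)


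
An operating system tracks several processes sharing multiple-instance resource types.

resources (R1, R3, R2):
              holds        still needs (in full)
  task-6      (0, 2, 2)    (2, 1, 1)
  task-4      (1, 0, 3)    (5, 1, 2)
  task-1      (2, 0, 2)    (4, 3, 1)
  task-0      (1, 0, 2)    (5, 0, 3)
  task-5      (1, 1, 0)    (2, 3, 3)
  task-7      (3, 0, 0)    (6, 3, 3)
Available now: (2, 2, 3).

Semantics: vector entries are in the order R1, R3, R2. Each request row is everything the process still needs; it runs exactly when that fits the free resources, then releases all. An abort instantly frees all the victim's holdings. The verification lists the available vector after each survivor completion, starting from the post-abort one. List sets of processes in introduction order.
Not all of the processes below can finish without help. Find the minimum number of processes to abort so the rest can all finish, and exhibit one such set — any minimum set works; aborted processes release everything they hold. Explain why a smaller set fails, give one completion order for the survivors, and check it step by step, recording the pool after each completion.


Abort task-7.
Key observation: aborting task-7 returns (3, 0, 0), and task-0 — hopeless before — runs at step 1 with the returned capacity in the pool.
No smaller set exists: with zero aborts the deadlock remains.
The survivors complete as task-0, task-4, task-6, task-1, task-5. Walking it through (starting from the post-abort pool):
  pool = (5, 2, 3)
  task-0: need (5, 0, 3) fits (5, 2, 3); releases (1, 0, 2), pool now (6, 2, 5)
  task-4: need (5, 1, 2) fits (6, 2, 5); releases (1, 0, 3), pool now (7, 2, 8)
  task-6: need (2, 1, 1) fits (7, 2, 8); releases (0, 2, 2), pool now (7, 4, 10)
  task-1: need (4, 3, 1) fits (7, 4, 10); releases (2, 0, 2), pool now (9, 4, 12)
  task-5: need (2, 3, 3) fits (9, 4, 12); releases (1, 1, 0), pool now (10, 5, 12)


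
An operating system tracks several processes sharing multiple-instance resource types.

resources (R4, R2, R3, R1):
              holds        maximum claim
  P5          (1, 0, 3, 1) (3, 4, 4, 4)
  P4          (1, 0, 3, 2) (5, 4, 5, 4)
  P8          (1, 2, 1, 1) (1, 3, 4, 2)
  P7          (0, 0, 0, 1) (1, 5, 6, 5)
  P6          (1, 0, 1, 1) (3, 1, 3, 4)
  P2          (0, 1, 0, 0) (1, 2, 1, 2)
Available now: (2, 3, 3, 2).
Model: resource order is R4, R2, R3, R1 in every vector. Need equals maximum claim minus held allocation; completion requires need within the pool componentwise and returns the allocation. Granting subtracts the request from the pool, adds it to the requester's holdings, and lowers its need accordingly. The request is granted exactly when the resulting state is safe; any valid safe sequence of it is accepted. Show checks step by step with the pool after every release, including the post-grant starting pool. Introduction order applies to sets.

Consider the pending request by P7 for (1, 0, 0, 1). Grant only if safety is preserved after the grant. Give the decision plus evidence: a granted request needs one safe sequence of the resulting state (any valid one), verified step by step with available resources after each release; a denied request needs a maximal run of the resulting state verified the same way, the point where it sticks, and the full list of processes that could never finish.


DENY: after the grant no complete ordering would exist.
Key observation: after P8, P2 the pool peaks at (2, 6, 4, 2), and each blocked process is short somewhere: P5 on R1; P4 on R4; P7 on R3, R1; P6 on R1.
Pretend the grant happened; the run P8, P2 goes as far as possible. Check, step by step:
  pool = (1, 3, 3, 1)
  run P8 (needs (0, 1, 3, 1), free (1, 3, 3, 1)); after release of (1, 2, 1, 1) the pool is (2, 5, 4, 2)
  run P2 (needs (1, 1, 1, 2), free (2, 5, 4, 2)); after release of (0, 1, 0, 0) the pool is (2, 6, 4, 2)
  blocked: P5 wants (2, 4, 1, 3), pool (2, 6, 4, 2) — not enough R1
  blocked: P4 wants (4, 4, 2, 2), pool (2, 6, 4, 2) — not enough R4
  blocked: P7 wants (0, 5, 6, 3), pool (2, 6, 4, 2) — not enough R3 and R1
  blocked: P6 wants (2, 1, 2, 3), pool (2, 6, 4, 2) — not enough R1
Processes that could never finish after the grant: P5, P4, P7 and P6.
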